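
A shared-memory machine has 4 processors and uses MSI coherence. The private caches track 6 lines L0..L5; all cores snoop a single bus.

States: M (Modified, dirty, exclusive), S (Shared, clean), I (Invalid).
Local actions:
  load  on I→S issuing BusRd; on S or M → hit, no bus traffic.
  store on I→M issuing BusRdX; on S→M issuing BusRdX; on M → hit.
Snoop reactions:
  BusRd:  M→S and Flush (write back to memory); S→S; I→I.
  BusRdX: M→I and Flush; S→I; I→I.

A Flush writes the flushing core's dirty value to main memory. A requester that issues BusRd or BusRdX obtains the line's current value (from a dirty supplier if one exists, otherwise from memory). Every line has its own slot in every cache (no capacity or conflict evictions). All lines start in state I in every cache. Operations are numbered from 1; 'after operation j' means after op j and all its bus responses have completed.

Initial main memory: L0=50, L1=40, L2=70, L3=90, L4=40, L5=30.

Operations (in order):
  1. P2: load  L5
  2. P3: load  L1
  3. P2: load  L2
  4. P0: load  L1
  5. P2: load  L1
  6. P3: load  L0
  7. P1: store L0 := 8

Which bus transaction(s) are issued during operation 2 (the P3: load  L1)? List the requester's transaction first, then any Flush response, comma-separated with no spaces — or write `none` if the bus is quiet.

bus = BusRd

1. P2: load  L5  bus=[BusRd]  L5: P0=I P1=I P2=S P3=I  mem[L5]=30
2. P3: load  L1  bus=[BusRd]  L1: P0=I P1=I P2=I P3=S  mem[L1]=40
3. P2: load  L2  bus=[BusRd]  L2: P0=I P1=I P2=S P3=I  mem[L2]=70
4. P0: load  L1  bus=[BusRd]  L1: P0=S P1=I P2=I P3=S  mem[L1]=40
5. P2: load  L1  bus=[BusRd]  L1: P0=S P1=I P2=S P3=S  mem[L1]=40
6. P3: load  L0  bus=[BusRd]  L0: P0=I P1=I P2=I P3=S  mem[L0]=50
7. P1: store L0 := 8  bus=[BusRdX]  L0: P0=I P1=M P2=I P3=I  mem[L0]=50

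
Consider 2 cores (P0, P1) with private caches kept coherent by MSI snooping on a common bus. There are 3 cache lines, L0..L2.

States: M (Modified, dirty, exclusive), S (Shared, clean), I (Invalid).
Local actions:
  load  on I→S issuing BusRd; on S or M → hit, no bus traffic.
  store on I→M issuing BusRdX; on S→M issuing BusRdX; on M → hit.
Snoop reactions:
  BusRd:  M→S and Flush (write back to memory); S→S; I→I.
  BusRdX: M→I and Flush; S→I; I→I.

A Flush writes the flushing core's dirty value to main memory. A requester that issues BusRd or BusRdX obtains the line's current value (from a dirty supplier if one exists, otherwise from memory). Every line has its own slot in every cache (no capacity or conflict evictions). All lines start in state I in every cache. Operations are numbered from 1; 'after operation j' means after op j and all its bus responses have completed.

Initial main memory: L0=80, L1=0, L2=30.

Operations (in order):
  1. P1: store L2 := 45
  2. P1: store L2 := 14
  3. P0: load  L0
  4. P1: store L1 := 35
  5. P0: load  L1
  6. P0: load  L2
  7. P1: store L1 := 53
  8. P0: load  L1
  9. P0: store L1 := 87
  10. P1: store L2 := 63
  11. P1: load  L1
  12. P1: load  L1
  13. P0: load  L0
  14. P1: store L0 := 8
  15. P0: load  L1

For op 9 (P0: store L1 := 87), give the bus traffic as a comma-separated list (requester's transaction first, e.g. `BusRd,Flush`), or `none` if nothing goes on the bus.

[1] P1: store L2 := 45 | P0:I, P1:M(45) | bus: BusRdX
[2] P1: store L2 := 14 | P0:I, P1:M(14) | bus: none
[3] P0: load  L0 | P0:S(80), P1:I | bus: BusRd
[4] P1: store L1 := 35 | P0:I, P1:M(35) | bus: BusRdX
[5] P0: load  L1 | P0:S(35), P1:S(35) | bus: BusRd,Flush
[6] P0: load  L2 | P0:S(14), P1:S(14) | bus: BusRd,Flush
[7] P1: store L1 := 53 | P0:I, P1:M(53) | bus: BusRdX
[8] P0: load  L1 | P0:S(53), P1:S(53) | bus: BusRd,Flush
[9] P0: store L1 := 87 | P0:M(87), P1:I | bus: BusRdX
[10] P1: store L2 := 63 | P0:I, P1:M(63) | bus: BusRdX
[11] P1: load  L1 | P0:S(87), P1:S(87) | bus: BusRd,Flush
[12] P1: load  L1 | P0:S(87), P1:S(87) | bus: none
[13] P0: load  L0 | P0:S(80), P1:I | bus: none
[14] P1: store L0 := 8 | P0:I, P1:M(8) | bus: BusRdX
[15] P0: load  L1 | P0:S(87), P1:S(87) | bus: none

bus = BusRdX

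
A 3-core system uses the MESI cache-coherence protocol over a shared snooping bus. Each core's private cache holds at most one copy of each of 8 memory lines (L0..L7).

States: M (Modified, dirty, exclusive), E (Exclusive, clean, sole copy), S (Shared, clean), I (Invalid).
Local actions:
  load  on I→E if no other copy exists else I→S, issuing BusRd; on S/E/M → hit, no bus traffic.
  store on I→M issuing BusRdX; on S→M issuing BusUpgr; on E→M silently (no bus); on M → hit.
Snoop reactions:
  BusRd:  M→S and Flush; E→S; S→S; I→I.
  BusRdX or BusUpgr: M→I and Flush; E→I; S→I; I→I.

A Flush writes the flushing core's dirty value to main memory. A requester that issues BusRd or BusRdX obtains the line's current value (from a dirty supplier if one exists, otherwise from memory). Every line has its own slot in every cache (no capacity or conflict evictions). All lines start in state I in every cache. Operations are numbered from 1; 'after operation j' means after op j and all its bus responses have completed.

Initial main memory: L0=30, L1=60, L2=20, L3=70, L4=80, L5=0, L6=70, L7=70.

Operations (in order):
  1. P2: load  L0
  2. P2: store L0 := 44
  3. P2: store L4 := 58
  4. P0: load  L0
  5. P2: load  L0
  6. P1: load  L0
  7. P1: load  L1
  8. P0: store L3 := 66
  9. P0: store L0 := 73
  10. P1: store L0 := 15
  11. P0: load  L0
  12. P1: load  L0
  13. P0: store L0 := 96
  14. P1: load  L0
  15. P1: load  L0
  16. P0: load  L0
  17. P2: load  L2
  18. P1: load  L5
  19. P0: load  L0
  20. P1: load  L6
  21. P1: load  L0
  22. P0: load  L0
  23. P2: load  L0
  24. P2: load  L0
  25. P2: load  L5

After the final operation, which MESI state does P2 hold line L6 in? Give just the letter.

  op1 P2: load  L0 → I/I/E on L0; bus BusRd; mem=30
  op2 P2: store L0 := 44 → I/I/M on L0; bus (none); mem=30
  op3 P2: store L4 := 58 → I/I/M on L4; bus BusRdX; mem=80
  op4 P0: load  L0 → S/I/S on L0; bus BusRd Flush; mem=44
  op5 P2: load  L0 → S/I/S on L0; bus (none); mem=44
  op6 P1: load  L0 → S/S/S on L0; bus BusRd; mem=44
  op7 P1: load  L1 → I/E/I on L1; bus BusRd; mem=60
  op8 P0: store L3 := 66 → M/I/I on L3; bus BusRdX; mem=70
  op9 P0: store L0 := 73 → M/I/I on L0; bus BusUpgr; mem=44
  op10 P1: store L0 := 15 → I/M/I on L0; bus BusRdX Flush; mem=73
  op11 P0: load  L0 → S/S/I on L0; bus BusRd Flush; mem=15
  op12 P1: load  L0 → S/S/I on L0; bus (none); mem=15
  op13 P0: store L0 := 96 → M/I/I on L0; bus BusUpgr; mem=15
  op14 P1: load  L0 → S/S/I on L0; bus BusRd Flush; mem=96
  op15 P1: load  L0 → S/S/I on L0; bus (none); mem=96
  op16 P0: load  L0 → S/S/I on L0; bus (none); mem=96
  op17 P2: load  L2 → I/I/E on L2; bus BusRd; mem=20
  op18 P1: load  L5 → I/E/I on L5; bus BusRd; mem=0
  op19 P0: load  L0 → S/S/I on L0; bus (none); mem=96
  op20 P1: load  L6 → I/E/I on L6; bus BusRd; mem=70
  op21 P1: load  L0 → S/S/I on L0; bus (none); mem=96
  op22 P0: load  L0 → S/S/I on L0; bus (none); mem=96
  op23 P2: load  L0 → S/S/S on L0; bus BusRd; mem=96
  op24 P2: load  L0 → S/S/S on L0; bus (none); mem=96
  op25 P2: load  L5 → I/S/S on L5; bus BusRd; mem=0

state = I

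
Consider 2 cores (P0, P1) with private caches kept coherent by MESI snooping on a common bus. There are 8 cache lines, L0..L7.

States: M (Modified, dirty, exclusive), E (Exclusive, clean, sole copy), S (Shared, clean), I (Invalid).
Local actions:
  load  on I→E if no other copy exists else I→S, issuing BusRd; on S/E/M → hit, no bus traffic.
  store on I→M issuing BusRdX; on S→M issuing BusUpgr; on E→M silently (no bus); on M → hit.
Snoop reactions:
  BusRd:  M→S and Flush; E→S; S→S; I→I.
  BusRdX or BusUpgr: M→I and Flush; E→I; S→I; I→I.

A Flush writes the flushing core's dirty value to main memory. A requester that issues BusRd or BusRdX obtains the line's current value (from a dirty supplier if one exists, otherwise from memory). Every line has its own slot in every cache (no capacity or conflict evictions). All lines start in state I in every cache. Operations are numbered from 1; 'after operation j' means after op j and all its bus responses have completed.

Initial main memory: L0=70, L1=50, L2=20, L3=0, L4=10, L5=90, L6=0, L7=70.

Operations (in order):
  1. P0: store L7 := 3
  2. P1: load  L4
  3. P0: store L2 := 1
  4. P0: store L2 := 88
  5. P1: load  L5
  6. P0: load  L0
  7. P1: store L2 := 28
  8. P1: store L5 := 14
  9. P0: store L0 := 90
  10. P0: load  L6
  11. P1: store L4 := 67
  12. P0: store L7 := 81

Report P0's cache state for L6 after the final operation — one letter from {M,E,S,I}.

state = E

1. P0: store L7 := 3  bus=[BusRdX]  L7: P0=M P1=I  mem[L7]=70
2. P1: load  L4  bus=[BusRd]  L4: P0=I P1=E  mem[L4]=10
3. P0: store L2 := 1  bus=[BusRdX]  L2: P0=M P1=I  mem[L2]=20
4. P0: store L2 := 88  bus=[-]  L2: P0=M P1=I  mem[L2]=20
5. P1: load  L5  bus=[BusRd]  L5: P0=I P1=E  mem[L5]=90
6. P0: load  L0  bus=[BusRd]  L0: P0=E P1=I  mem[L0]=70
7. P1: store L2 := 28  bus=[BusRdX,Flush]  L2: P0=I P1=M  mem[L2]=88
8. P1: store L5 := 14  bus=[-]  L5: P0=I P1=M  mem[L5]=90
9. P0: store L0 := 90  bus=[-]  L0: P0=M P1=I  mem[L0]=70
10. P0: load  L6  bus=[BusRd]  L6: P0=E P1=I  mem[L6]=0
11. P1: store L4 := 67  bus=[-]  L4: P0=I P1=M  mem[L4]=10
12. P0: store L7 := 81  bus=[-]  L7: P0=M P1=I  mem[L7]=70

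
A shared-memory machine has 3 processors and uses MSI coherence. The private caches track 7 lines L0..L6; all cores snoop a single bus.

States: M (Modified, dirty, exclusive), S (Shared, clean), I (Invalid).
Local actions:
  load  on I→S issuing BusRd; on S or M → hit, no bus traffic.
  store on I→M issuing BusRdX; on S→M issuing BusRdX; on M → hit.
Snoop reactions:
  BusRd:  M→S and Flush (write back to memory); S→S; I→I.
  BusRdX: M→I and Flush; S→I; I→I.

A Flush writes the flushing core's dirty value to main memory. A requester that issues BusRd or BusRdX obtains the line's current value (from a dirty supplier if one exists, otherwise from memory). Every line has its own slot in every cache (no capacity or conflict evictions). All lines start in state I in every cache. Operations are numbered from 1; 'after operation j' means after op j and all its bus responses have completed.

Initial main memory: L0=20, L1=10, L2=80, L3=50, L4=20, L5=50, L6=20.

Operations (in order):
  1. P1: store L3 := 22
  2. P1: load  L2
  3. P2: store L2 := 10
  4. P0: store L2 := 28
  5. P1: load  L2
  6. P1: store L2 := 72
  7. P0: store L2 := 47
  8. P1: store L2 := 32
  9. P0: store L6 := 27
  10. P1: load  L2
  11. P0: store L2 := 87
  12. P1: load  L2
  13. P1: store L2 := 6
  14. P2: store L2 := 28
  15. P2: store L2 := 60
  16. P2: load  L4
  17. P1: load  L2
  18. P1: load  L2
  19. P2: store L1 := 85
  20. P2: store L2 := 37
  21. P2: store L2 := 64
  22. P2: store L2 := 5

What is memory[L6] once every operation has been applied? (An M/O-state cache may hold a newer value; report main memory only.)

memory[L6] = 20

1. P1: store L3 := 22  bus=[BusRdX]  L3: P0=I P1=M P2=I  mem[L3]=50
2. P1: load  L2  bus=[BusRd]  L2: P0=I P1=S P2=I  mem[L2]=80
3. P2: store L2 := 10  bus=[BusRdX]  L2: P0=I P1=I P2=M  mem[L2]=80
4. P0: store L2 := 28  bus=[BusRdX,Flush]  L2: P0=M P1=I P2=I  mem[L2]=10
5. P1: load  L2  bus=[BusRd,Flush]  L2: P0=S P1=S P2=I  mem[L2]=28
6. P1: store L2 := 72  bus=[BusRdX]  L2: P0=I P1=M P2=I  mem[L2]=28
7. P0: store L2 := 47  bus=[BusRdX,Flush]  L2: P0=M P1=I P2=I  mem[L2]=72
8. P1: store L2 := 32  bus=[BusRdX,Flush]  L2: P0=I P1=M P2=I  mem[L2]=47
9. P0: store L6 := 27  bus=[BusRdX]  L6: P0=M P1=I P2=I  mem[L6]=20
10. P1: load  L2  bus=[-]  L2: P0=I P1=M P2=I  mem[L2]=47
11. P0: store L2 := 87  bus=[BusRdX,Flush]  L2: P0=M P1=I P2=I  mem[L2]=32
12. P1: load  L2  bus=[BusRd,Flush]  L2: P0=S P1=S P2=I  mem[L2]=87
13. P1: store L2 := 6  bus=[BusRdX]  L2: P0=I P1=M P2=I  mem[L2]=87
14. P2: store L2 := 28  bus=[BusRdX,Flush]  L2: P0=I P1=I P2=M  mem[L2]=6
15. P2: store L2 := 60  bus=[-]  L2: P0=I P1=I P2=M  mem[L2]=6
16. P2: load  L4  bus=[BusRd]  L4: P0=I P1=I P2=S  mem[L4]=20
17. P1: load  L2  bus=[BusRd,Flush]  L2: P0=I P1=S P2=S  mem[L2]=60
18. P1: load  L2  bus=[-]  L2: P0=I P1=S P2=S  mem[L2]=60
19. P2: store L1 := 85  bus=[BusRdX]  L1: P0=I P1=I P2=M  mem[L1]=10
20. P2: store L2 := 37  bus=[BusRdX]  L2: P0=I P1=I P2=M  mem[L2]=60
21. P2: store L2 := 64  bus=[-]  L2: P0=I P1=I P2=M  mem[L2]=60
22. P2: store L2 := 5  bus=[-]  L2: P0=I P1=I P2=M  mem[L2]=60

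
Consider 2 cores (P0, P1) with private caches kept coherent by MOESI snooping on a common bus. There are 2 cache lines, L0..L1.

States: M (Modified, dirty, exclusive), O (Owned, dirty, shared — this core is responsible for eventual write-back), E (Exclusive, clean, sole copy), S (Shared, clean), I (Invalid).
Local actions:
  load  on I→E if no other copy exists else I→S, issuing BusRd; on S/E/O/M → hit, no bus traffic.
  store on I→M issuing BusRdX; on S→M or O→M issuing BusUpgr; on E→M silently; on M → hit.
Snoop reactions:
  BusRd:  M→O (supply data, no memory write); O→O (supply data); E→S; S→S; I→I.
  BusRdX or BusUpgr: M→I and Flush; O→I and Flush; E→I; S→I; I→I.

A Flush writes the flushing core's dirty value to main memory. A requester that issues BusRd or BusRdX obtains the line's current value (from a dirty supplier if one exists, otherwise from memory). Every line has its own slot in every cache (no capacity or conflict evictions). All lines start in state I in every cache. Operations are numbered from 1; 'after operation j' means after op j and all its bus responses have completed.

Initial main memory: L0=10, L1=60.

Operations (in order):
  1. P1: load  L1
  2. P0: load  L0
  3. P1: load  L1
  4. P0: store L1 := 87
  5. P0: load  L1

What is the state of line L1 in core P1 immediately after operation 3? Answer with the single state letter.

[1] P1: load  L1 | P0:I, P1:E(60) | bus: BusRd
[2] P0: load  L0 | P0:E(10), P1:I | bus: BusRd
[3] P1: load  L1 | P0:I, P1:E(60) | bus: none
[4] P0: store L1 := 87 | P0:M(87), P1:I | bus: BusRdX
[5] P0: load  L1 | P0:M(87), P1:I | bus: none

state = E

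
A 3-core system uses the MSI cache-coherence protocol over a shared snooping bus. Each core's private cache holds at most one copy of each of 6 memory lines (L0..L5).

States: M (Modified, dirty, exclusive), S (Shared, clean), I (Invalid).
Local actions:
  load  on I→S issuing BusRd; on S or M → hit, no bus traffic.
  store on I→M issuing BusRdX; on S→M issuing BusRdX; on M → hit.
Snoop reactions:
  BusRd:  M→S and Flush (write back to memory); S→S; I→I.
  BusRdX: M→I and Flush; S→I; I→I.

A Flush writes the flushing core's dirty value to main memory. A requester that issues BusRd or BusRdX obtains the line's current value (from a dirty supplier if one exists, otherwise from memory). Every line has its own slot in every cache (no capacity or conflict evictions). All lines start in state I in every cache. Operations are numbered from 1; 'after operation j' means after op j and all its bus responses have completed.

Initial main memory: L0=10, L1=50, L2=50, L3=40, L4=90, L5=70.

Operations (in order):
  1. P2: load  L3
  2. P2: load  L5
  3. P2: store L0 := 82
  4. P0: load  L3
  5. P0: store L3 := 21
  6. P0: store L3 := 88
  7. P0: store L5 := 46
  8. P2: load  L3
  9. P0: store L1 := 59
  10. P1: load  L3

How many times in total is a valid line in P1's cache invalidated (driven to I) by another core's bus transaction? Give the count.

[1] P2: load  L3 | P0:I, P1:I, P2:S(40) | bus: BusRd
[2] P2: load  L5 | P0:I, P1:I, P2:S(70) | bus: BusRd
[3] P2: store L0 := 82 | P0:I, P1:I, P2:M(82) | bus: BusRdX
[4] P0: load  L3 | P0:S(40), P1:I, P2:S(40) | bus: BusRd
[5] P0: store L3 := 21 | P0:M(21), P1:I, P2:I | bus: BusRdX
[6] P0: store L3 := 88 | P0:M(88), P1:I, P2:I | bus: none
[7] P0: store L5 := 46 | P0:M(46), P1:I, P2:I | bus: BusRdX
[8] P2: load  L3 | P0:S(88), P1:I, P2:S(88) | bus: BusRd,Flush
[9] P0: store L1 := 59 | P0:M(59), P1:I, P2:I | bus: BusRdX
[10] P1: load  L3 | P0:S(88), P1:S(88), P2:S(88) | bus: BusRd

invalidations = 0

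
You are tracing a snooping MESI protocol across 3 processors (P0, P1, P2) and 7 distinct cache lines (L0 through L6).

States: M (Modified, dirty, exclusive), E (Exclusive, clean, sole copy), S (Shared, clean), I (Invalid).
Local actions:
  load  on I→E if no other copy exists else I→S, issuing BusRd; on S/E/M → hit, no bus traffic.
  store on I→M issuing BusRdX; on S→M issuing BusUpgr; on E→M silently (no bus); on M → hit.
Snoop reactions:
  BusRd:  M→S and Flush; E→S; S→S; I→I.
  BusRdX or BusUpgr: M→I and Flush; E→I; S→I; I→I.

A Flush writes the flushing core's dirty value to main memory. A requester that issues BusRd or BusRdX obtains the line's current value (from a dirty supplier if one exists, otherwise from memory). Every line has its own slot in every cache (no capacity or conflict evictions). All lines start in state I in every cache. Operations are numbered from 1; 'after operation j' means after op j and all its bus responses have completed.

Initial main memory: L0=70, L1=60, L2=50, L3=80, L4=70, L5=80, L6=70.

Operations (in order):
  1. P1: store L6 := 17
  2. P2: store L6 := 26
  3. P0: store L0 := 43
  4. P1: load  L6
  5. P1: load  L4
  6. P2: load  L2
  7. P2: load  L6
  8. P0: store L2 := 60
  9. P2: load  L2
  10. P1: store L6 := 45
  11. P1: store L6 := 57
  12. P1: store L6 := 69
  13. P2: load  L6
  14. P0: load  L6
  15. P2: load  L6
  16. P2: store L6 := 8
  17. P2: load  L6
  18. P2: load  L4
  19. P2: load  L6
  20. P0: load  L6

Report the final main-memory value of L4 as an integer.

memory[L4] = 70

  op1 P1: store L6 := 17 → I/M/I on L6; bus BusRdX; mem=70
  op2 P2: store L6 := 26 → I/I/M on L6; bus BusRdX Flush; mem=17
  op3 P0: store L0 := 43 → M/I/I on L0; bus BusRdX; mem=70
  op4 P1: load  L6 → I/S/S on L6; bus BusRd Flush; mem=26
  op5 P1: load  L4 → I/E/I on L4; bus BusRd; mem=70
  op6 P2: load  L2 → I/I/E on L2; bus BusRd; mem=50
  op7 P2: load  L6 → I/S/S on L6; bus (none); mem=26
  op8 P0: store L2 := 60 → M/I/I on L2; bus BusRdX; mem=50
  op9 P2: load  L2 → S/I/S on L2; bus BusRd Flush; mem=60
  op10 P1: store L6 := 45 → I/M/I on L6; bus BusUpgr; mem=26
  op11 P1: store L6 := 57 → I/M/I on L6; bus (none); mem=26
  op12 P1: store L6 := 69 → I/M/I on L6; bus (none); mem=26
  op13 P2: load  L6 → I/S/S on L6; bus BusRd Flush; mem=69
  op14 P0: load  L6 → S/S/S on L6; bus BusRd; mem=69
  op15 P2: load  L6 → S/S/S on L6; bus (none); mem=69
  op16 P2: store L6 := 8 → I/I/M on L6; bus BusUpgr; mem=69
  op17 P2: load  L6 → I/I/M on L6; bus (none); mem=69
  op18 P2: load  L4 → I/S/S on L4; bus BusRd; mem=70
  op19 P2: load  L6 → I/I/M on L6; bus (none); mem=69
  op20 P0: load  L6 → S/I/S on L6; bus BusRd Flush; mem=8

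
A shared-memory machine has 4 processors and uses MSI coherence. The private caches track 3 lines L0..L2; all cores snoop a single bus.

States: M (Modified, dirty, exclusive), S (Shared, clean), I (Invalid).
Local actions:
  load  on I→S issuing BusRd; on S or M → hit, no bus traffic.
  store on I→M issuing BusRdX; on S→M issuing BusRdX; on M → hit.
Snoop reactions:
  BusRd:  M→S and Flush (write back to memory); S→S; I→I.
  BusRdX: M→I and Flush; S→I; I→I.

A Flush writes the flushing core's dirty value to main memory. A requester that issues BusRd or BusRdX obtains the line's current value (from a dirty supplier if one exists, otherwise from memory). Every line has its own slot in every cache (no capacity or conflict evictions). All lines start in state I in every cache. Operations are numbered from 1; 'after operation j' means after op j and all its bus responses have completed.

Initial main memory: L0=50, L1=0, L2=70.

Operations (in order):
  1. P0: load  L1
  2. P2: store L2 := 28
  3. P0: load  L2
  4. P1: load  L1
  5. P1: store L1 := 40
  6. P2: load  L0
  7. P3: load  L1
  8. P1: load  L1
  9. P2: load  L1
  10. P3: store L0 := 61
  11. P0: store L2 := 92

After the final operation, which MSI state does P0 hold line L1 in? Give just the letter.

state = I

1. P0: load  L1  bus=[BusRd]  L1: P0=S P1=I P2=I P3=I  mem[L1]=0
2. P2: store L2 := 28  bus=[BusRdX]  L2: P0=I P1=I P2=M P3=I  mem[L2]=70
3. P0: load  L2  bus=[BusRd,Flush]  L2: P0=S P1=I P2=S P3=I  mem[L2]=28
4. P1: load  L1  bus=[BusRd]  L1: P0=S P1=S P2=I P3=I  mem[L1]=0
5. P1: store L1 := 40  bus=[BusRdX]  L1: P0=I P1=M P2=I P3=I  mem[L1]=0
6. P2: load  L0  bus=[BusRd]  L0: P0=I P1=I P2=S P3=I  mem[L0]=50
7. P3: load  L1  bus=[BusRd,Flush]  L1: P0=I P1=S P2=I P3=S  mem[L1]=40
8. P1: load  L1  bus=[-]  L1: P0=I P1=S P2=I P3=S  mem[L1]=40
9. P2: load  L1  bus=[BusRd]  L1: P0=I P1=S P2=S P3=S  mem[L1]=40
10. P3: store L0 := 61  bus=[BusRdX]  L0: P0=I P1=I P2=I P3=M  mem[L0]=50
11. P0: store L2 := 92  bus=[BusRdX]  L2: P0=M P1=I P2=I P3=I  mem[L2]=28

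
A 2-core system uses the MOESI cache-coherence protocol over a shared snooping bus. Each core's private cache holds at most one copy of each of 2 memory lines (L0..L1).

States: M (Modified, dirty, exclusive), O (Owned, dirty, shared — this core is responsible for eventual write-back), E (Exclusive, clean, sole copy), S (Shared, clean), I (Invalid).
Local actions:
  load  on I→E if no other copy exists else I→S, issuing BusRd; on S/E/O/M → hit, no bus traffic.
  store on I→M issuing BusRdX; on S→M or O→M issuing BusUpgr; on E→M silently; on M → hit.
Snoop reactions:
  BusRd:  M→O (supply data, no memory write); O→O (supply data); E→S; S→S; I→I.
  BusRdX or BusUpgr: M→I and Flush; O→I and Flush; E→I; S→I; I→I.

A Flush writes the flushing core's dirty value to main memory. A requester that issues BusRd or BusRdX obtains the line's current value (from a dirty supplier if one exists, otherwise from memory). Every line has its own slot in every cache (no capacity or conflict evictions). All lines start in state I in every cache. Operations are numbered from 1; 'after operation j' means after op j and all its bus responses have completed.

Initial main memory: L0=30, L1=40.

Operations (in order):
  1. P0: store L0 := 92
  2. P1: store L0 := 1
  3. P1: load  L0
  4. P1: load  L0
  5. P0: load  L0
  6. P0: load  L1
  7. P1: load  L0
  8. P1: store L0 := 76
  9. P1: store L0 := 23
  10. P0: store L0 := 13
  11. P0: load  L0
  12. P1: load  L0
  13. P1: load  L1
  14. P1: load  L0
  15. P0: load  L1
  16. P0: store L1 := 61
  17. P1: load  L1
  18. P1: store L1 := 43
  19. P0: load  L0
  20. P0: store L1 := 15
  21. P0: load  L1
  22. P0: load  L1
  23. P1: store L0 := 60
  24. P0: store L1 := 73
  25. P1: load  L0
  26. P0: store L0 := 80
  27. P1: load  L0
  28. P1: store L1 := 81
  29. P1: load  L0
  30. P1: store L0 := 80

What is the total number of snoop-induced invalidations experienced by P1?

invalidations = 4

1. P0: store L0 := 92  bus=[BusRdX]  L0: P0=M P1=I  mem[L0]=30
2. P1: store L0 := 1  bus=[BusRdX,Flush]  L0: P0=I P1=M  mem[L0]=92
3. P1: load  L0  bus=[-]  L0: P0=I P1=M  mem[L0]=92
4. P1: load  L0  bus=[-]  L0: P0=I P1=M  mem[L0]=92
5. P0: load  L0  bus=[BusRd]  L0: P0=S P1=O  mem[L0]=92
6. P0: load  L1  bus=[BusRd]  L1: P0=E P1=I  mem[L1]=40
7. P1: load  L0  bus=[-]  L0: P0=S P1=O  mem[L0]=92
8. P1: store L0 := 76  bus=[BusUpgr]  L0: P0=I P1=M  mem[L0]=92
9. P1: store L0 := 23  bus=[-]  L0: P0=I P1=M  mem[L0]=92
10. P0: store L0 := 13  bus=[BusRdX,Flush]  L0: P0=M P1=I  mem[L0]=23
11. P0: load  L0  bus=[-]  L0: P0=M P1=I  mem[L0]=23
12. P1: load  L0  bus=[BusRd]  L0: P0=O P1=S  mem[L0]=23
13. P1: load  L1  bus=[BusRd]  L1: P0=S P1=S  mem[L1]=40
14. P1: load  L0  bus=[-]  L0: P0=O P1=S  mem[L0]=23
15. P0: load  L1  bus=[-]  L1: P0=S P1=S  mem[L1]=40
16. P0: store L1 := 61  bus=[BusUpgr]  L1: P0=M P1=I  mem[L1]=40
17. P1: load  L1  bus=[BusRd]  L1: P0=O P1=S  mem[L1]=40
18. P1: store L1 := 43  bus=[BusUpgr,Flush]  L1: P0=I P1=M  mem[L1]=61
19. P0: load  L0  bus=[-]  L0: P0=O P1=S  mem[L0]=23
20. P0: store L1 := 15  bus=[BusRdX,Flush]  L1: P0=M P1=I  mem[L1]=43
21. P0: load  L1  bus=[-]  L1: P0=M P1=I  mem[L1]=43
22. P0: load  L1  bus=[-]  L1: P0=M P1=I  mem[L1]=43
23. P1: store L0 := 60  bus=[BusUpgr,Flush]  L0: P0=I P1=M  mem[L0]=13
24. P0: store L1 := 73  bus=[-]  L1: P0=M P1=I  mem[L1]=43
25. P1: load  L0  bus=[-]  L0: P0=I P1=M  mem[L0]=13
26. P0: store L0 := 80  bus=[BusRdX,Flush]  L0: P0=M P1=I  mem[L0]=60
27. P1: load  L0  bus=[BusRd]  L0: P0=O P1=S  mem[L0]=60
28. P1: store L1 := 81  bus=[BusRdX,Flush]  L1: P0=I P1=M  mem[L1]=73
29. P1: load  L0  bus=[-]  L0: P0=O P1=S  mem[L0]=60
30. P1: store L0 := 80  bus=[BusUpgr,Flush]  L0: P0=I P1=M  mem[L0]=80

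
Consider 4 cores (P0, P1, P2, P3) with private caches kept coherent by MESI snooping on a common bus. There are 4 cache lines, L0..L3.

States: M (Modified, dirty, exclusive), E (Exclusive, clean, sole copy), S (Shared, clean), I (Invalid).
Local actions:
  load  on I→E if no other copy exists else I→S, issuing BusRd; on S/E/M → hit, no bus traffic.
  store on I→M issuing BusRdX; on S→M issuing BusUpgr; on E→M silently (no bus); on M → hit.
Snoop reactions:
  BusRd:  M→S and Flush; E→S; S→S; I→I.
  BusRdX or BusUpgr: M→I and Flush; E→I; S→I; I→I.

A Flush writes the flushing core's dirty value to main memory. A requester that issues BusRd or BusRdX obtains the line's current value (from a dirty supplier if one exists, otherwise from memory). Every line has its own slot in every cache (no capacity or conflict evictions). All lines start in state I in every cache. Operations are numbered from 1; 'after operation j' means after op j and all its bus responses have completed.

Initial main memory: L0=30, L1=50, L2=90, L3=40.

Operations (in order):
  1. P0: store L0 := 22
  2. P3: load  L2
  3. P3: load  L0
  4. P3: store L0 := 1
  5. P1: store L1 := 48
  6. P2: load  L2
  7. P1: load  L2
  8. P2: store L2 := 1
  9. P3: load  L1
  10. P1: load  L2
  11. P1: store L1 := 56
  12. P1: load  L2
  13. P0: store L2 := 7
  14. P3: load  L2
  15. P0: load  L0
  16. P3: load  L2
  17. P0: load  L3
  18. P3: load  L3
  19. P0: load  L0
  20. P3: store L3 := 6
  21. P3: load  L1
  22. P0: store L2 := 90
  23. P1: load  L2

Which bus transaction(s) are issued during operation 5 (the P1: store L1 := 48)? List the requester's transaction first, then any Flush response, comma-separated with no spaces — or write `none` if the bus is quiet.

bus = BusRdX

[1] P0: store L0 := 22 | P0:M(22), P1:I, P2:I, P3:I | bus: BusRdX
[2] P3: load  L2 | P0:I, P1:I, P2:I, P3:E(90) | bus: BusRd
[3] P3: load  L0 | P0:S(22), P1:I, P2:I, P3:S(22) | bus: BusRd,Flush
[4] P3: store L0 := 1 | P0:I, P1:I, P2:I, P3:M(1) | bus: BusUpgr
[5] P1: store L1 := 48 | P0:I, P1:M(48), P2:I, P3:I | bus: BusRdX
[6] P2: load  L2 | P0:I, P1:I, P2:S(90), P3:S(90) | bus: BusRd
[7] P1: load  L2 | P0:I, P1:S(90), P2:S(90), P3:S(90) | bus: BusRd
[8] P2: store L2 := 1 | P0:I, P1:I, P2:M(1), P3:I | bus: BusUpgr
[9] P3: load  L1 | P0:I, P1:S(48), P2:I, P3:S(48) | bus: BusRd,Flush
[10] P1: load  L2 | P0:I, P1:S(1), P2:S(1), P3:I | bus: BusRd,Flush
[11] P1: store L1 := 56 | P0:I, P1:M(56), P2:I, P3:I | bus: BusUpgr
[12] P1: load  L2 | P0:I, P1:S(1), P2:S(1), P3:I | bus: none
[13] P0: store L2 := 7 | P0:M(7), P1:I, P2:I, P3:I | bus: BusRdX
[14] P3: load  L2 | P0:S(7), P1:I, P2:I, P3:S(7) | bus: BusRd,Flush
[15] P0: load  L0 | P0:S(1), P1:I, P2:I, P3:S(1) | bus: BusRd,Flush
[16] P3: load  L2 | P0:S(7), P1:I, P2:I, P3:S(7) | bus: none
[17] P0: load  L3 | P0:E(40), P1:I, P2:I, P3:I | bus: BusRd
[18] P3: load  L3 | P0:S(40), P1:I, P2:I, P3:S(40) | bus: BusRd
[19] P0: load  L0 | P0:S(1), P1:I, P2:I, P3:S(1) | bus: none
[20] P3: store L3 := 6 | P0:I, P1:I, P2:I, P3:M(6) | bus: BusUpgr
[21] P3: load  L1 | P0:I, P1:S(56), P2:I, P3:S(56) | bus: BusRd,Flush
[22] P0: store L2 := 90 | P0:M(90), P1:I, P2:I, P3:I | bus: BusUpgr
[23] P1: load  L2 | P0:S(90), P1:S(90), P2:I, P3:I | bus: BusRd,Flush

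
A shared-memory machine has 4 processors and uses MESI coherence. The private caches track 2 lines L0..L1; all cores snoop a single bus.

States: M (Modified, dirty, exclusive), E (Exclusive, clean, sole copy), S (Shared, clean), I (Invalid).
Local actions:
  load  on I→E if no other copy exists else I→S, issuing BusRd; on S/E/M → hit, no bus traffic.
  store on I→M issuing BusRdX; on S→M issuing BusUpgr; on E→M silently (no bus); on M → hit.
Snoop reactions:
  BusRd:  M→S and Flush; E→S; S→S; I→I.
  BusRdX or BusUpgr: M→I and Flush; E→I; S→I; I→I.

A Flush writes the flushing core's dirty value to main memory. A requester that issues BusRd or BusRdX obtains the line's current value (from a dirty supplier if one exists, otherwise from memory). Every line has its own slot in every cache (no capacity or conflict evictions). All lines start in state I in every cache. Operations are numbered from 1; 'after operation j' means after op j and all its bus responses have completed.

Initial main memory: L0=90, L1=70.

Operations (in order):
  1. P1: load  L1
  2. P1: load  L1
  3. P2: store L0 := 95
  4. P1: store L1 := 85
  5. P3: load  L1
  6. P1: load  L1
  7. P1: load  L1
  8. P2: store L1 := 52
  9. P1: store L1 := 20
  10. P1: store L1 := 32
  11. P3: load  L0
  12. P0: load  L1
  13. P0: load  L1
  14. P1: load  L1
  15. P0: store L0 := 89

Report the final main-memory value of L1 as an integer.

memory[L1] = 32

1. P1: load  L1  bus=[BusRd]  L1: P0=I P1=E P2=I P3=I  mem[L1]=70
2. P1: load  L1  bus=[-]  L1: P0=I P1=E P2=I P3=I  mem[L1]=70
3. P2: store L0 := 95  bus=[BusRdX]  L0: P0=I P1=I P2=M P3=I  mem[L0]=90
4. P1: store L1 := 85  bus=[-]  L1: P0=I P1=M P2=I P3=I  mem[L1]=70
5. P3: load  L1  bus=[BusRd,Flush]  L1: P0=I P1=S P2=I P3=S  mem[L1]=85
6. P1: load  L1  bus=[-]  L1: P0=I P1=S P2=I P3=S  mem[L1]=85
7. P1: load  L1  bus=[-]  L1: P0=I P1=S P2=I P3=S  mem[L1]=85
8. P2: store L1 := 52  bus=[BusRdX]  L1: P0=I P1=I P2=M P3=I  mem[L1]=85
9. P1: store L1 := 20  bus=[BusRdX,Flush]  L1: P0=I P1=M P2=I P3=I  mem[L1]=52
10. P1: store L1 := 32  bus=[-]  L1: P0=I P1=M P2=I P3=I  mem[L1]=52
11. P3: load  L0  bus=[BusRd,Flush]  L0: P0=I P1=I P2=S P3=S  mem[L0]=95
12. P0: load  L1  bus=[BusRd,Flush]  L1: P0=S P1=S P2=I P3=I  mem[L1]=32
13. P0: load  L1  bus=[-]  L1: P0=S P1=S P2=I P3=I  mem[L1]=32
14. P1: load  L1  bus=[-]  L1: P0=S P1=S P2=I P3=I  mem[L1]=32
15. P0: store L0 := 89  bus=[BusRdX]  L0: P0=M P1=I P2=I P3=I  mem[L0]=95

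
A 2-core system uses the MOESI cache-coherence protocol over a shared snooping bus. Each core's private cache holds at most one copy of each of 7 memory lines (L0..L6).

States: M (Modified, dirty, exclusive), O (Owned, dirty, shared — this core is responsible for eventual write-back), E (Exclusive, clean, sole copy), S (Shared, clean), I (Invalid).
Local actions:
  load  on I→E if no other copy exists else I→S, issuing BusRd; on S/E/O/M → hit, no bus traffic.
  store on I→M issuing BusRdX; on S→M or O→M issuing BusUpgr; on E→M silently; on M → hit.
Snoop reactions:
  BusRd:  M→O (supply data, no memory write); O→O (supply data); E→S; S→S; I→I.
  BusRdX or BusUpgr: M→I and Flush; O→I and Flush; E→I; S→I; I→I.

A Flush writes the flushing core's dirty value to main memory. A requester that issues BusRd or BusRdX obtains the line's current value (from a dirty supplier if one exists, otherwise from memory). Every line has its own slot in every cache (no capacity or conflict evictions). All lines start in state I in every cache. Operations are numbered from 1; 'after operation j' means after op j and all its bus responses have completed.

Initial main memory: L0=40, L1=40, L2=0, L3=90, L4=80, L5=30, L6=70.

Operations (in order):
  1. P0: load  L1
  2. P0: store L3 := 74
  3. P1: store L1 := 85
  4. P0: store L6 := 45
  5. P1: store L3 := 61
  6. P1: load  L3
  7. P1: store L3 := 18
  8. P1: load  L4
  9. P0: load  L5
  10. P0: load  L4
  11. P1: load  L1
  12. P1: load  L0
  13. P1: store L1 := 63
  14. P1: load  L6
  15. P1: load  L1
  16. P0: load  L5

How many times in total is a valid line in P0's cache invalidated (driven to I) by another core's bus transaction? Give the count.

invalidations = 2

[1] P0: load  L1 | P0:E(40), P1:I | bus: BusRd
[2] P0: store L3 := 74 | P0:M(74), P1:I | bus: BusRdX
[3] P1: store L1 := 85 | P0:I, P1:M(85) | bus: BusRdX
[4] P0: store L6 := 45 | P0:M(45), P1:I | bus: BusRdX
[5] P1: store L3 := 61 | P0:I, P1:M(61) | bus: BusRdX,Flush
[6] P1: load  L3 | P0:I, P1:M(61) | bus: none
[7] P1: store L3 := 18 | P0:I, P1:M(18) | bus: none
[8] P1: load  L4 | P0:I, P1:E(80) | bus: BusRd
[9] P0: load  L5 | P0:E(30), P1:I | bus: BusRd
[10] P0: load  L4 | P0:S(80), P1:S(80) | bus: BusRd
[11] P1: load  L1 | P0:I, P1:M(85) | bus: none
[12] P1: load  L0 | P0:I, P1:E(40) | bus: BusRd
[13] P1: store L1 := 63 | P0:I, P1:M(63) | bus: none
[14] P1: load  L6 | P0:O(45), P1:S(45) | bus: BusRd
[15] P1: load  L1 | P0:I, P1:M(63) | bus: none
[16] P0: load  L5 | P0:E(30), P1:I | bus: none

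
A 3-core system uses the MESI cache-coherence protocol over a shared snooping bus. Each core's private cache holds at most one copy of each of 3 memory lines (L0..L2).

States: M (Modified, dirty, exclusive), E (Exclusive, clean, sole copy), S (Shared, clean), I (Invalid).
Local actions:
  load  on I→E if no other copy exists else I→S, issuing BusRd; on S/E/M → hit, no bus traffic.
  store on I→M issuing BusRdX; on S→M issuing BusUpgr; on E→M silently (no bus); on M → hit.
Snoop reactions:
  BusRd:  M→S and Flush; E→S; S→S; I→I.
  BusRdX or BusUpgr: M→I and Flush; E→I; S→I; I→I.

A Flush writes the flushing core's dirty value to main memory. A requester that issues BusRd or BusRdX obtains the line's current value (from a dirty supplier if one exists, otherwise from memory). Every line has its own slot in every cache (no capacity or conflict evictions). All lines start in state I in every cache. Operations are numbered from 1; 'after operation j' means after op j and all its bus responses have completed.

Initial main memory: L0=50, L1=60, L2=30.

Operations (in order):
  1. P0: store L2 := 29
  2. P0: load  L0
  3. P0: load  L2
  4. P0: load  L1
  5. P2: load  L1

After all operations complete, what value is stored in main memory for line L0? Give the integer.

1. P0: store L2 := 29  bus=[BusRdX]  L2: P0=M P1=I P2=I  mem[L2]=30
2. P0: load  L0  bus=[BusRd]  L0: P0=E P1=I P2=I  mem[L0]=50
3. P0: load  L2  bus=[-]  L2: P0=M P1=I P2=I  mem[L2]=30
4. P0: load  L1  bus=[BusRd]  L1: P0=E P1=I P2=I  mem[L1]=60
5. P2: load  L1  bus=[BusRd]  L1: P0=S P1=I P2=S  mem[L1]=60

memory[L0] = 50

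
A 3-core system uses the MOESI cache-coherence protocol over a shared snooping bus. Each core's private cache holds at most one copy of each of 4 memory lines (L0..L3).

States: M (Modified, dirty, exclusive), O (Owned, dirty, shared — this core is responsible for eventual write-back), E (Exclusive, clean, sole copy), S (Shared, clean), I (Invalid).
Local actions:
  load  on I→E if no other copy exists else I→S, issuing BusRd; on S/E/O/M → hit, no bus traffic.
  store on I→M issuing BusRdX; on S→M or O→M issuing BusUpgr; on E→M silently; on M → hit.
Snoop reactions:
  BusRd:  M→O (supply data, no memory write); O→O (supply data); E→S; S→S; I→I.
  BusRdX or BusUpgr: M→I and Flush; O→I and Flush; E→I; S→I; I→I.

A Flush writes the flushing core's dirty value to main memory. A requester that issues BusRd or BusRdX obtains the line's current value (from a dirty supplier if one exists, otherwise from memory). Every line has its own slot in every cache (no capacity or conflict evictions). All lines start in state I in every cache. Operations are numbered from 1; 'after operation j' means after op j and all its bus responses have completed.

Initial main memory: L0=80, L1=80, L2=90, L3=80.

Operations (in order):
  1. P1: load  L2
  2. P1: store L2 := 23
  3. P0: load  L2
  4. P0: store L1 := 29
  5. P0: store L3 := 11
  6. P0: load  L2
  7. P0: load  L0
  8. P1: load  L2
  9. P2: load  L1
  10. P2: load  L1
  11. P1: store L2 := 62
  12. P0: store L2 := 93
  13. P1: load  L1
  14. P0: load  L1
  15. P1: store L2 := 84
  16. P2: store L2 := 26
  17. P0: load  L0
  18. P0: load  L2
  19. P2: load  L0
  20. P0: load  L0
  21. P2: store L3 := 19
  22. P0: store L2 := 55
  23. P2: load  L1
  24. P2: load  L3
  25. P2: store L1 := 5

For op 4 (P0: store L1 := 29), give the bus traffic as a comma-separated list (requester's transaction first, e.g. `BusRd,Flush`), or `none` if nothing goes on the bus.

bus = BusRdX

[1] P1: load  L2 | P0:I, P1:E(90), P2:I | bus: BusRd
[2] P1: store L2 := 23 | P0:I, P1:M(23), P2:I | bus: none
[3] P0: load  L2 | P0:S(23), P1:O(23), P2:I | bus: BusRd
[4] P0: store L1 := 29 | P0:M(29), P1:I, P2:I | bus: BusRdX
[5] P0: store L3 := 11 | P0:M(11), P1:I, P2:I | bus: BusRdX
[6] P0: load  L2 | P0:S(23), P1:O(23), P2:I | bus: none
[7] P0: load  L0 | P0:E(80), P1:I, P2:I | bus: BusRd
[8] P1: load  L2 | P0:S(23), P1:O(23), P2:I | bus: none
[9] P2: load  L1 | P0:O(29), P1:I, P2:S(29) | bus: BusRd
[10] P2: load  L1 | P0:O(29), P1:I, P2:S(29) | bus: none
[11] P1: store L2 := 62 | P0:I, P1:M(62), P2:I | bus: BusUpgr
[12] P0: store L2 := 93 | P0:M(93), P1:I, P2:I | bus: BusRdX,Flush
[13] P1: load  L1 | P0:O(29), P1:S(29), P2:S(29) | bus: BusRd
[14] P0: load  L1 | P0:O(29), P1:S(29), P2:S(29) | bus: none
[15] P1: store L2 := 84 | P0:I, P1:M(84), P2:I | bus: BusRdX,Flush
[16] P2: store L2 := 26 | P0:I, P1:I, P2:M(26) | bus: BusRdX,Flush
[17] P0: load  L0 | P0:E(80), P1:I, P2:I | bus: none
[18] P0: load  L2 | P0:S(26), P1:I, P2:O(26) | bus: BusRd
[19] P2: load  L0 | P0:S(80), P1:I, P2:S(80) | bus: BusRd
[20] P0: load  L0 | P0:S(80), P1:I, P2:S(80) | bus: none
[21] P2: store L3 := 19 | P0:I, P1:I, P2:M(19) | bus: BusRdX,Flush
[22] P0: store L2 := 55 | P0:M(55), P1:I, P2:I | bus: BusUpgr,Flush
[23] P2: load  L1 | P0:O(29), P1:S(29), P2:S(29) | bus: none
[24] P2: load  L3 | P0:I, P1:I, P2:M(19) | bus: none
[25] P2: store L1 := 5 | P0:I, P1:I, P2:M(5) | bus: BusUpgr,Flush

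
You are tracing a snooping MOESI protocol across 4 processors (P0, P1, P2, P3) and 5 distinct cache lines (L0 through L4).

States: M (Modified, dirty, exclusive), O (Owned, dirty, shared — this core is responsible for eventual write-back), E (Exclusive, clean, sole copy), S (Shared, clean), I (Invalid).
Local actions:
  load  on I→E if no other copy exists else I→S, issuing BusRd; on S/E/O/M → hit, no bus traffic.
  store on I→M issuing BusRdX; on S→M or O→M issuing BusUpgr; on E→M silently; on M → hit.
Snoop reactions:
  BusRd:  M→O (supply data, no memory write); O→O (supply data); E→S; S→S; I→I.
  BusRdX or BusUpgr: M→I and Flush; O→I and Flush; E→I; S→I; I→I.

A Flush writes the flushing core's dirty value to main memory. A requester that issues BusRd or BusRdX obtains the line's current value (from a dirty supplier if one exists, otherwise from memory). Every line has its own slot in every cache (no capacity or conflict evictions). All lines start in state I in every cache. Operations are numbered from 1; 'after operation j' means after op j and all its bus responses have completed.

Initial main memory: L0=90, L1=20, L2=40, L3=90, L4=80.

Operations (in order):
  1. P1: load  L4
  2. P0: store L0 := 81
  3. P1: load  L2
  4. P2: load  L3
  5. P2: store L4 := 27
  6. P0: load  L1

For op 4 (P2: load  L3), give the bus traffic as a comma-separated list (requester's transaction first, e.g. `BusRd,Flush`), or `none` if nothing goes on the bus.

bus = BusRd

[1] P1: load  L4 | P0:I, P1:E(80), P2:I, P3:I | bus: BusRd
[2] P0: store L0 := 81 | P0:M(81), P1:I, P2:I, P3:I | bus: BusRdX
[3] P1: load  L2 | P0:I, P1:E(40), P2:I, P3:I | bus: BusRd
[4] P2: load  L3 | P0:I, P1:I, P2:E(90), P3:I | bus: BusRd
[5] P2: store L4 := 27 | P0:I, P1:I, P2:M(27), P3:I | bus: BusRdX
[6] P0: load  L1 | P0:E(20), P1:I, P2:I, P3:I | bus: BusRd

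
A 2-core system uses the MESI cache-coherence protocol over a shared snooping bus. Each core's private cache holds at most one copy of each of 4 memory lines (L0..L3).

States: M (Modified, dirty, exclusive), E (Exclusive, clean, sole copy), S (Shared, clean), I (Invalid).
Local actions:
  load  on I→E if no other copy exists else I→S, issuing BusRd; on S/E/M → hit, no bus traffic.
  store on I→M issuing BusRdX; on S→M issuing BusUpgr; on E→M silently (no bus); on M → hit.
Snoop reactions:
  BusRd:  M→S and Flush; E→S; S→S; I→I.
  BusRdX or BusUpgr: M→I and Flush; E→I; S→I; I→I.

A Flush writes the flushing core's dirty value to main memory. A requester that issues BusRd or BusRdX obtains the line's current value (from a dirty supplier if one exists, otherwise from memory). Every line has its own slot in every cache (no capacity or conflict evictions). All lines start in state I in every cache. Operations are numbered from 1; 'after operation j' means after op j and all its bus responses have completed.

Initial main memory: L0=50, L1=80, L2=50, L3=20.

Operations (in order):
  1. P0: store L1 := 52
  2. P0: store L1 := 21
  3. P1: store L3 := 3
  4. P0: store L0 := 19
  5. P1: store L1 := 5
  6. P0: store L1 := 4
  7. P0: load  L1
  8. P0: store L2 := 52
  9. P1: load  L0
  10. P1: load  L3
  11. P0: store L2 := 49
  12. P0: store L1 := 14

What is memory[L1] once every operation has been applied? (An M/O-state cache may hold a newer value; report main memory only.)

[1] P0: store L1 := 52 | P0:M(52), P1:I | bus: BusRdX
[2] P0: store L1 := 21 | P0:M(21), P1:I | bus: none
[3] P1: store L3 := 3 | P0:I, P1:M(3) | bus: BusRdX
[4] P0: store L0 := 19 | P0:M(19), P1:I | bus: BusRdX
[5] P1: store L1 := 5 | P0:I, P1:M(5) | bus: BusRdX,Flush
[6] P0: store L1 := 4 | P0:M(4), P1:I | bus: BusRdX,Flush
[7] P0: load  L1 | P0:M(4), P1:I | bus: none
[8] P0: store L2 := 52 | P0:M(52), P1:I | bus: BusRdX
[9] P1: load  L0 | P0:S(19), P1:S(19) | bus: BusRd,Flush
[10] P1: load  L3 | P0:I, P1:M(3) | bus: none
[11] P0: store L2 := 49 | P0:M(49), P1:I | bus: none
[12] P0: store L1 := 14 | P0:M(14), P1:I | bus: none

memory[L1] = 5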